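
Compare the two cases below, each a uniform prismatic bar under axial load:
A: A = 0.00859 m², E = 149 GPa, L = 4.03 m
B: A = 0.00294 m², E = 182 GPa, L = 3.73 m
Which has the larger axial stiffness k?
Model: a uniform prismatic bar under axial load, so k = (A·E) / L (SI units).
  A: k = (0.00859 × (1.49 × 10¹¹)) / 4.03 = 3.176 × 10⁸ N/m = 317.6 MN/m
  B: k = (0.00294 × (1.82 × 10¹¹)) / 3.73 = 1.435 × 10⁸ N/m = 143.5 MN/m
317.6 MN/m > 143.5 MN/m, so A is larger.
Final answer: A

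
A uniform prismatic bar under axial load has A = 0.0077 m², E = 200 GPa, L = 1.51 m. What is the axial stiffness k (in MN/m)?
Model: a uniform prismatic bar under axial load, so k = (A·E) / L.
Convert to SI units:
  E = 200 GPa = 2 × 10¹¹ Pa
Substitute:
  k = (0.0077 × (2 × 10¹¹)) / 1.51
  k = 1.02 × 10⁹ N/m
Convert: k = 1.02 × 10⁹ N/m = 1020 MN/m
Final answer: k = 1020 MN/m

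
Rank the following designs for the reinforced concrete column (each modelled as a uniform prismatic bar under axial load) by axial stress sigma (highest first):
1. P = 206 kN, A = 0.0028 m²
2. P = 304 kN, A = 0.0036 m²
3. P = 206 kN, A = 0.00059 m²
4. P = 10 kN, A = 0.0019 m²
Model: a uniform prismatic bar under axial load, so sigma = P / A (SI units).
  Case 1: sigma = 206000 / 0.0028 = 7.357 × 10⁷ Pa = 73.57 MPa
  Case 2: sigma = 304000 / 0.0036 = 8.444 × 10⁷ Pa = 84.44 MPa
  Case 3: sigma = 206000 / 0.00059 = 3.492 × 10⁸ Pa = 349.2 MPa
  Case 4: sigma = 10000 / 0.0019 = 5.263 × 10⁶ Pa = 5.263 MPa
Ordering: 349.2 MPa (case 3) > 84.44 MPa (case 2) > 73.57 MPa (case 1) > 5.263 MPa (case 4)
Final answer: 3, 2, 1, 4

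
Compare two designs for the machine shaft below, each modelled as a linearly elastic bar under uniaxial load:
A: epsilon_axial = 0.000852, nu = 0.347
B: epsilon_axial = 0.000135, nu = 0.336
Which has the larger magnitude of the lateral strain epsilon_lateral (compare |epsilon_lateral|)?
Model: a linearly elastic bar under uniaxial load, so epsilon_lateral = -nu·epsilon_axial (SI units).
  A: epsilon_lateral = -(0.347 × 0.000852) = -0.0002956
  B: epsilon_lateral = -(0.336 × 0.000135) = -4.536 × 10⁻⁵
|epsilon_lateral|: A = 0.0002956, B = 4.536 × 10⁻⁵, so A is larger in magnitude.
Final answer: A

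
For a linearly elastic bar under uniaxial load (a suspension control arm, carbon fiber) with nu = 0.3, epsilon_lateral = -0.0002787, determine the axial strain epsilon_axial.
Model: a linearly elastic bar under uniaxial load, so epsilon_lateral = -nu·epsilon_axial.
Solve for epsilon_axial: epsilon_axial = -epsilon_lateral / nu.
Substitute:
  epsilon_axial = -(-0.0002787) / 0.3
  epsilon_axial = 0.000929
Final answer: epsilon_axial = 0.000929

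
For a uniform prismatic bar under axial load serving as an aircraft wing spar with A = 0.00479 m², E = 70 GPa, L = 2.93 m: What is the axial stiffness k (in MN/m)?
Model: a uniform prismatic bar under axial load, so k = (A·E) / L.
Convert to SI units:
  E = 70 GPa = 7 × 10¹⁰ Pa
Substitute:
  k = (0.00479 × (7 × 10¹⁰)) / 2.93
  k = 1.144 × 10⁸ N/m
Convert: k = 1.144 × 10⁸ N/m = 114.4 MN/m
Final answer: k = 114.4 MN/m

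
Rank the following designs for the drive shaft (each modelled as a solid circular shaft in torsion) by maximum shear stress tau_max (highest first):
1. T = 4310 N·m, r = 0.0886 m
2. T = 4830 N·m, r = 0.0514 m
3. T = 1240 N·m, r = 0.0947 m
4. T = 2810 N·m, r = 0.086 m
Model: a solid circular shaft in torsion, so tau_max = (2·T) / (π·r^3) (SI units).
  Case 1: tau_max = (2 × 4310) / (π × 0.0886^3) = 3.945 × 10⁶ Pa = 3.945 MPa
  Case 2: tau_max = (2 × 4830) / (π × 0.0514^3) = 2.264 × 10⁷ Pa = 22.64 MPa
  Case 3: tau_max = (2 × 1240) / (π × 0.0947^3) = 929500 Pa = 0.9295 MPa
  Case 4: tau_max = (2 × 2810) / (π × 0.086^3) = 2.812 × 10⁶ Pa = 2.812 MPa
Ordering: 22.64 MPa (case 2) > 3.945 MPa (case 1) > 2.812 MPa (case 4) > 0.9295 MPa (case 3)
Final answer: 2, 1, 4, 3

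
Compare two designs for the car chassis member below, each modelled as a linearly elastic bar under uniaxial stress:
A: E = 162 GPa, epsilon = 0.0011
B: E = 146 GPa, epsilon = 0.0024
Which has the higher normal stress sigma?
Model: a linearly elastic bar under uniaxial stress, so sigma = E·epsilon (SI units).
  A: sigma = (1.62 × 10¹¹) × 0.0011 = 1.782 × 10⁸ Pa = 178.2 MPa
  B: sigma = (1.46 × 10¹¹) × 0.0024 = 3.504 × 10⁸ Pa = 350.4 MPa
350.4 MPa > 178.2 MPa, so B is larger.
Final answer: B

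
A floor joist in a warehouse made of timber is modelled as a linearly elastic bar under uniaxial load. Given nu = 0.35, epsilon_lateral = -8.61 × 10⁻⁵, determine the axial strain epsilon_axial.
Model: a linearly elastic bar under uniaxial load, so epsilon_lateral = -nu·epsilon_axial.
Solve for epsilon_axial: epsilon_axial = -epsilon_lateral / nu.
Substitute:
  epsilon_axial = -(-8.61 × 10⁻⁵) / 0.35
  epsilon_axial = 0.000246
Final answer: epsilon_axial = 0.000246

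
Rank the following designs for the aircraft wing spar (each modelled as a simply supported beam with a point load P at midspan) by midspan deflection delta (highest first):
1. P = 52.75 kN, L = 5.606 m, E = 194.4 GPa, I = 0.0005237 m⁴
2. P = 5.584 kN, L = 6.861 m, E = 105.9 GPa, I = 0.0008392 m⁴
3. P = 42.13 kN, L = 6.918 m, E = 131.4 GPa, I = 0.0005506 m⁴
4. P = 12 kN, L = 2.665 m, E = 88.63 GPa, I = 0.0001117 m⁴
Model: a simply supported beam with a point load P at midspan, so delta = (P·L^3) / (48·E·I) (SI units).
  Case 1: delta = (52750 × 5.606^3) / (48 × (1.944 × 10¹¹) × 0.0005237) = 0.001902 m = 1.902 mm
  Case 2: delta = (5584 × 6.861^3) / (48 × (1.059 × 10¹¹) × 0.0008392) = 0.0004228 m = 0.4228 mm
  Case 3: delta = (42130 × 6.918^3) / (48 × (1.314 × 10¹¹) × 0.0005506) = 0.004017 m = 4.017 mm
  Case 4: delta = (12000 × 2.665^3) / (48 × (8.863 × 10¹⁰) × 0.0001117) = 0.000478 m = 0.478 mm
Ordering: 4.017 mm (case 3) > 1.902 mm (case 1) > 0.478 mm (case 4) > 0.4228 mm (case 2)
Final answer: 3, 1, 4, 2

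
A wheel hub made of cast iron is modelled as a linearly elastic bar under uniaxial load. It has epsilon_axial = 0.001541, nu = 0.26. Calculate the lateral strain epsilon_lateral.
Model: a linearly elastic bar under uniaxial load, so epsilon_lateral = -nu·epsilon_axial.
Substitute:
  epsilon_lateral = -(0.26 × 0.001541)
  epsilon_lateral = -0.0004007
Final answer: epsilon_lateral = -0.0004007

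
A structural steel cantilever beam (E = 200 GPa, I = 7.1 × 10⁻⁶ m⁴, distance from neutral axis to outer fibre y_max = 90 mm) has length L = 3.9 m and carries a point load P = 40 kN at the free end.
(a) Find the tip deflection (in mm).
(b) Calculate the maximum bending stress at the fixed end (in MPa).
(a) Tip deflection of a cantilever with an end point load: δ = P·L^3 / (3·E·I). Convert P = 40 kN = 40000 N, E = 200 GPa = 2 × 10¹¹ Pa.
  δ = (40000 × 3.9^3) / (3 × (2 × 10¹¹) × (7.1 × 10⁻⁶)) = 0.557 m = 557 mm
(b) Maximum bending moment at the fixed end: M = P·L = 40000 × 3.9 = 156000 N·m. Convert y_max = 90 mm = 0.09 m.
  σ = M·y_max / I = (156000 × 0.09) / (7.1 × 10⁻⁶) = 1.977 × 10⁹ Pa = 1977 MPa
Final answer: (a) δ = 557 mm, (b) σ = 1977 MPa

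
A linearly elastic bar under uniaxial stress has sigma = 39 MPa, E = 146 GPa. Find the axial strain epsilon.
Model: a linearly elastic bar under uniaxial stress, so epsilon = sigma / E.
Convert to SI units:
  sigma = 39 MPa = 3.9 × 10⁷ Pa
  E = 146 GPa = 1.46 × 10¹¹ Pa
Substitute:
  epsilon = (3.9 × 10⁷) / (1.46 × 10¹¹)
  epsilon = 0.0002671
Final answer: epsilon = 0.0002671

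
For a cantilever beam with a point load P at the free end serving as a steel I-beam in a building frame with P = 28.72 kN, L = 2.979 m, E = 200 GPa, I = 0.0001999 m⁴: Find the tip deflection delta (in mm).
Model: a cantilever beam with a point load P at the free end, so delta = (P·L^3) / (3·E·I).
Convert to SI units:
  P = 28.72 kN = 28720 N
  E = 200 GPa = 2 × 10¹¹ Pa
Substitute:
  delta = (28720 × 2.979^3) / (3 × (2 × 10¹¹) × 0.0001999)
  delta = 0.00633 m
Convert: delta = 0.00633 m = 6.33 mm
Final answer: delta = 6.33 mm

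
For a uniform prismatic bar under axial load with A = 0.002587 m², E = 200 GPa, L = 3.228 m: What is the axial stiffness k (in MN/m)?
Model: a uniform prismatic bar under axial load, so k = (A·E) / L.
Convert to SI units:
  E = 200 GPa = 2 × 10¹¹ Pa
Substitute:
  k = (0.002587 × (2 × 10¹¹)) / 3.228
  k = 1.603 × 10⁸ N/m
Convert: k = 1.603 × 10⁸ N/m = 160.3 MN/m
Final answer: k = 160.3 MN/m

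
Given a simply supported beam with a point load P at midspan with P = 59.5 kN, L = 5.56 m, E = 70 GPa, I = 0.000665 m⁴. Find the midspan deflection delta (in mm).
Model: a simply supported beam with a point load P at midspan, so delta = (P·L^3) / (48·E·I).
Convert to SI units:
  P = 59.5 kN = 59500 N
  E = 70 GPa = 7 × 10¹⁰ Pa
Substitute:
  delta = (59500 × 5.56^3) / (48 × (7 × 10¹⁰) × 0.000665)
  delta = 0.004577 m
Convert: delta = 0.004577 m = 4.577 mm
Final answer: delta = 4.577 mm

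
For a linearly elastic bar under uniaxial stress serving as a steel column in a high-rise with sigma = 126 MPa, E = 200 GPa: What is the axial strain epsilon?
Model: a linearly elastic bar under uniaxial stress, so epsilon = sigma / E.
Convert to SI units:
  sigma = 126 MPa = 1.26 × 10⁸ Pa
  E = 200 GPa = 2 × 10¹¹ Pa
Substitute:
  epsilon = (1.26 × 10⁸) / (2 × 10¹¹)
  epsilon = 0.00063
Final answer: epsilon = 0.00063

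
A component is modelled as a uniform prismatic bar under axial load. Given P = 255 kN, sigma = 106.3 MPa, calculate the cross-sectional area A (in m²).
Model: a uniform prismatic bar under axial load, so sigma = P / A.
Solve for A: A = P / sigma.
Convert to SI units:
  P = 255 kN = 255000 N
  sigma = 106.3 MPa = 1.063 × 10⁸ Pa
Substitute:
  A = 255000 / (1.063 × 10⁸)
  A = 0.002399 m²
Final answer: A = 0.002399 m²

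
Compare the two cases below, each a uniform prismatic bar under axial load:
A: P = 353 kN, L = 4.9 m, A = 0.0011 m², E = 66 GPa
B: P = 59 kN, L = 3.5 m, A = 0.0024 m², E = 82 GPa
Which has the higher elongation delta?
Model: a uniform prismatic bar under axial load, so delta = (P·L) / (A·E) (SI units).
  A: delta = (353000 × 4.9) / (0.0011 × (6.6 × 10¹⁰)) = 0.02383 m = 23.83 mm
  B: delta = (59000 × 3.5) / (0.0024 × (8.2 × 10¹⁰)) = 0.001049 m = 1.049 mm
23.83 mm > 1.049 mm, so A is larger.
Final answer: A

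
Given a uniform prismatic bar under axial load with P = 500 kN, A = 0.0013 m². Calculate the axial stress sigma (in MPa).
Model: a uniform prismatic bar under axial load, so sigma = P / A.
Convert to SI units:
  P = 500 kN = 500000 N
Substitute:
  sigma = 500000 / 0.0013
  sigma = 3.846 × 10⁸ Pa
Convert: sigma = 3.846 × 10⁸ Pa = 384.6 MPa
Final answer: sigma = 384.6 MPa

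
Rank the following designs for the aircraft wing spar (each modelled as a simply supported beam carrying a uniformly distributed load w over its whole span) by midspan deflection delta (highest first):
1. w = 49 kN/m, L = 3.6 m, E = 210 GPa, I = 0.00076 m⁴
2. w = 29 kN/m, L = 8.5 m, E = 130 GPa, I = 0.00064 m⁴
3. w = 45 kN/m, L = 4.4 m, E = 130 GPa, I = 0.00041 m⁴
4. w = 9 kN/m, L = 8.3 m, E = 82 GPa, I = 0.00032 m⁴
Model: a simply supported beam carrying a uniformly distributed load w over its whole span, so delta = (5·w·L^4) / (384·E·I) (SI units).
  Case 1: delta = (5 × 49000 × 3.6^4) / (384 × (2.1 × 10¹¹) × 0.00076) = 0.0006714 m = 0.6714 mm
  Case 2: delta = (5 × 29000 × 8.5^4) / (384 × (1.3 × 10¹¹) × 0.00064) = 0.02369 m = 23.69 mm
  Case 3: delta = (5 × 45000 × 4.4^4) / (384 × (1.3 × 10¹¹) × 0.00041) = 0.00412 m = 4.12 mm
  Case 4: delta = (5 × 9000 × 8.3^4) / (384 × (8.2 × 10¹⁰) × 0.00032) = 0.02119 m = 21.19 mm
Ordering: 23.69 mm (case 2) > 21.19 mm (case 4) > 4.12 mm (case 3) > 0.6714 mm (case 1)
Final answer: 2, 4, 3, 1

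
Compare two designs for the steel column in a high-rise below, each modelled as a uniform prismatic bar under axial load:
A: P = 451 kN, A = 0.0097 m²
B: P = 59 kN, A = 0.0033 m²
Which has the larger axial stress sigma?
Model: a uniform prismatic bar under axial load, so sigma = P / A (SI units).
  A: sigma = 451000 / 0.0097 = 4.649 × 10⁷ Pa = 46.49 MPa
  B: sigma = 59000 / 0.0033 = 1.788 × 10⁷ Pa = 17.88 MPa
46.49 MPa > 17.88 MPa, so A is larger.
Final answer: A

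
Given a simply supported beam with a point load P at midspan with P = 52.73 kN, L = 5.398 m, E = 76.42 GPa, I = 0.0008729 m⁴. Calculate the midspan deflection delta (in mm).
Model: a simply supported beam with a point load P at midspan, so delta = (P·L^3) / (48·E·I).
Convert to SI units:
  P = 52.73 kN = 52730 N
  E = 76.42 GPa = 7.642 × 10¹⁰ Pa
Substitute:
  delta = (52730 × 5.398^3) / (48 × (7.642 × 10¹⁰) × 0.0008729)
  delta = 0.00259 m
Convert: delta = 0.00259 m = 2.59 mm
Final answer: delta = 2.59 mm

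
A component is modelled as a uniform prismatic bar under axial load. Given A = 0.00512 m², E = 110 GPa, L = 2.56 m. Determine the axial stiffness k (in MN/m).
Model: a uniform prismatic bar under axial load, so k = (A·E) / L.
Convert to SI units:
  E = 110 GPa = 1.1 × 10¹¹ Pa
Substitute:
  k = (0.00512 × (1.1 × 10¹¹)) / 2.56
  k = 2.2 × 10⁸ N/m
Convert: k = 2.2 × 10⁸ N/m = 220 MN/m
Final answer: k = 220 MN/m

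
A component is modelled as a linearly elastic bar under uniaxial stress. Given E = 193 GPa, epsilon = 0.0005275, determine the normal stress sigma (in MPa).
Model: a linearly elastic bar under uniaxial stress, so epsilon = sigma / E.
Solve for sigma: sigma = epsilon·E.
Convert to SI units:
  E = 193 GPa = 1.93 × 10¹¹ Pa
Substitute:
  sigma = 0.0005275 × (1.93 × 10¹¹)
  sigma = 1.018 × 10⁸ Pa
Convert: sigma = 1.018 × 10⁸ Pa = 101.8 MPa
Final answer: sigma = 101.8 MPa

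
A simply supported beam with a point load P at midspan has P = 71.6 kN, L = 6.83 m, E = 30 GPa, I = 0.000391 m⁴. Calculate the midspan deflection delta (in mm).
Model: a simply supported beam with a point load P at midspan, so delta = (P·L^3) / (48·E·I).
Convert to SI units:
  P = 71.6 kN = 71600 N
  E = 30 GPa = 3 × 10¹⁰ Pa
Substitute:
  delta = (71600 × 6.83^3) / (48 × (3 × 10¹⁰) × 0.000391)
  delta = 0.04052 m
Convert: delta = 0.04052 m = 40.52 mm
Final answer: delta = 40.52 mm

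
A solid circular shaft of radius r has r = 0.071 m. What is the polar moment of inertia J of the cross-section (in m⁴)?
Model: a solid circular shaft of radius r, so J = (π·r^4) / 2.
Substitute:
  J = (π × 0.071^4) / 2
  J = 3.992 × 10⁻⁵ m⁴
Final answer: J = 3.992 × 10⁻⁵ m⁴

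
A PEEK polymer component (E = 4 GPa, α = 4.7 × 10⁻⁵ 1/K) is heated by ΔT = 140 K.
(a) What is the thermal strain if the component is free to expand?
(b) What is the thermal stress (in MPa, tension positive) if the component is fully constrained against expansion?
(a) Free thermal strain ε_th = α·ΔT = (4.7 × 10⁻⁵) × 140 = 0.00658
(b) Fully constrained, the expansion is suppressed, so σ = -E·α·ΔT. Convert E = 4 GPa = 4 × 10⁹ Pa.
  σ = -(4 × 10⁹) × (4.7 × 10⁻⁵) × 140 = -2.632 × 10⁷ Pa = -26.32 MPa (compressive)
Final answer: (a) ε_th = 0.00658, (b) σ = -26.32 MPa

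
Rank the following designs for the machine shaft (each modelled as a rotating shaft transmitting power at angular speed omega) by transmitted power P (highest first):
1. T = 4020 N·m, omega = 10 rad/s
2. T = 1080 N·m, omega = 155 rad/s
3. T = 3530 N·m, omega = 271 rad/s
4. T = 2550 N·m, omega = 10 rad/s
Model: a rotating shaft transmitting power at angular speed omega, so P = T·omega (SI units).
  Case 1: P = 4020 × 10 = 40200 W = 40.2 kW
  Case 2: P = 1080 × 155 = 167400 W = 167.4 kW
  Case 3: P = 3530 × 271 = 956600 W = 956.6 kW
  Case 4: P = 2550 × 10 = 25500 W = 25.5 kW
Ordering: 956.6 kW (case 3) > 167.4 kW (case 2) > 40.2 kW (case 1) > 25.5 kW (case 4)
Final answer: 3, 2, 1, 4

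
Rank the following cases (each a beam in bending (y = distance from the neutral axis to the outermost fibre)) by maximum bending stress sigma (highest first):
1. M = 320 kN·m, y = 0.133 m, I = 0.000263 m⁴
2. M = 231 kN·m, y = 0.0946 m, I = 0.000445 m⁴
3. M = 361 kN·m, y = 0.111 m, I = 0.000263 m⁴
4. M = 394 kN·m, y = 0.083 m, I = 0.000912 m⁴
Model: a beam in bending (y = distance from the neutral axis to the outermost fibre), so sigma = (M·y) / I (SI units).
  Case 1: sigma = (320000 × 0.133) / 0.000263 = 1.618 × 10⁸ Pa = 161.8 MPa
  Case 2: sigma = (231000 × 0.0946) / 0.000445 = 4.911 × 10⁷ Pa = 49.11 MPa
  Case 3: sigma = (361000 × 0.111) / 0.000263 = 1.524 × 10⁸ Pa = 152.4 MPa
  Case 4: sigma = (394000 × 0.083) / 0.000912 = 3.586 × 10⁷ Pa = 35.86 MPa
Ordering: 161.8 MPa (case 1) > 152.4 MPa (case 3) > 49.11 MPa (case 2) > 35.86 MPa (case 4)
Final answer: 1, 3, 2, 4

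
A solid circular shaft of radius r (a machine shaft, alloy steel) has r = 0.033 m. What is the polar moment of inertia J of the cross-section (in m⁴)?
Model: a solid circular shaft of radius r, so J = (π·r^4) / 2.
Substitute:
  J = (π × 0.033^4) / 2
  J = 1.863 × 10⁻⁶ m⁴
Final answer: J = 1.863 × 10⁻⁶ m⁴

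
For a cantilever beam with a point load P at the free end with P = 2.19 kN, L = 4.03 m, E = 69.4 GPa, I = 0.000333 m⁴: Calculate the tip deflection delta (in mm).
Model: a cantilever beam with a point load P at the free end, so delta = (P·L^3) / (3·E·I).
Convert to SI units:
  P = 2.19 kN = 2190 N
  E = 69.4 GPa = 6.94 × 10¹⁰ Pa
Substitute:
  delta = (2190 × 4.03^3) / (3 × (6.94 × 10¹⁰) × 0.000333)
  delta = 0.002067 m
Convert: delta = 0.002067 m = 2.067 mm
Final answer: delta = 2.067 mm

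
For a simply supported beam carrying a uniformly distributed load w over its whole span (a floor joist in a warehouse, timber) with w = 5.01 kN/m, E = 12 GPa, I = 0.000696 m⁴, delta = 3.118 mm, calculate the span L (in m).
Model: a simply supported beam carrying a uniformly distributed load w over its whole span, so delta = (5·w·L^4) / (384·E·I).
Solve for L: L = ((384·delta·E·I) / (5·w))^(1/4).
Convert to SI units:
  w = 5.01 kN/m = 5010 N/m
  E = 12 GPa = 1.2 × 10¹⁰ Pa
  delta = 3.118 mm = 0.003118 m
Substitute:
  L = ((384 × 0.003118 × (1.2 × 10¹⁰) × 0.000696) / (5 × 5010))^(1/4)
  L = 4.47 m
Final answer: L = 4.47 m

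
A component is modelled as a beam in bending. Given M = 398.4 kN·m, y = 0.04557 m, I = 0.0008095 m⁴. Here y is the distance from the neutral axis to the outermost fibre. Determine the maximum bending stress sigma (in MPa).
Model: a beam in bending, so sigma = (M·y) / I.
Convert to SI units:
  M = 398.4 kN·m = 398400 N·m
Substitute:
  sigma = (398400 × 0.04557) / 0.0008095
  sigma = 2.243 × 10⁷ Pa
Convert: sigma = 2.243 × 10⁷ Pa = 22.43 MPa
Final answer: sigma = 22.43 MPa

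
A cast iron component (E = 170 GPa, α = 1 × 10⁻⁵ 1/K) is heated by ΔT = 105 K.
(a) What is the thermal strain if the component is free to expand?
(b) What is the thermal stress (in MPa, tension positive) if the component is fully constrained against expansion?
(a) Free thermal strain ε_th = α·ΔT = (1 × 10⁻⁵) × 105 = 0.00105
(b) Fully constrained, the expansion is suppressed, so σ = -E·α·ΔT. Convert E = 170 GPa = 1.7 × 10¹¹ Pa.
  σ = -(1.7 × 10¹¹) × (1 × 10⁻⁵) × 105 = -1.785 × 10⁸ Pa = -178.5 MPa (compressive)
Final answer: (a) ε_th = 0.00105, (b) σ = -178.5 MPa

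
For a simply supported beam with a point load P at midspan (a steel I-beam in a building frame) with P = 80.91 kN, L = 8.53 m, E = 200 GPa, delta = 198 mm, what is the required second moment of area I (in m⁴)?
Model: a simply supported beam with a point load P at midspan, so delta = (P·L^3) / (48·E·I).
Solve for I: I = (P·L^3) / (48·delta·E).
Convert to SI units:
  P = 80.91 kN = 80910 N
  E = 200 GPa = 2 × 10¹¹ Pa
  delta = 198 mm = 0.198 m
Substitute:
  I = (80910 × 8.53^3) / (48 × 0.198 × (2 × 10¹¹))
  I = 2.642 × 10⁻⁵ m⁴
Final answer: I = 2.642 × 10⁻⁵ m⁴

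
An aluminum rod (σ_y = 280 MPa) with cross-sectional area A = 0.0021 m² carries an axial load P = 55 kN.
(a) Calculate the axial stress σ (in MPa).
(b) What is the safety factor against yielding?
(a) Axial stress σ = P/A. Convert P = 55 kN = 55000 N.
  σ = 55000 / 0.0021 = 2.619 × 10⁷ Pa = 26.19 MPa
(b) Safety factor SF = σ_y/σ = 280 / 26.19 = 10.69
Final answer: (a) σ = 26.19 MPa, (b) SF = 10.69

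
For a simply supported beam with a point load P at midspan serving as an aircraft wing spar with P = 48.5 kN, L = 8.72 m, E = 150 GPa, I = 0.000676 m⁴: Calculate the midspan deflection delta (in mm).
Model: a simply supported beam with a point load P at midspan, so delta = (P·L^3) / (48·E·I).
Convert to SI units:
  P = 48.5 kN = 48500 N
  E = 150 GPa = 1.5 × 10¹¹ Pa
Substitute:
  delta = (48500 × 8.72^3) / (48 × (1.5 × 10¹¹) × 0.000676)
  delta = 0.006607 m
Convert: delta = 0.006607 m = 6.607 mm
Final answer: delta = 6.607 mm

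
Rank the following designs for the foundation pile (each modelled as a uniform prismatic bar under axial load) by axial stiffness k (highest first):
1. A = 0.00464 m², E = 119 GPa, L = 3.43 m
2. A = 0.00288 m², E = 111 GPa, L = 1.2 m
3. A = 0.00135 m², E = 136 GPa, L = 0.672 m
Model: a uniform prismatic bar under axial load, so k = (A·E) / L (SI units).
  Case 1: k = (0.00464 × (1.19 × 10¹¹)) / 3.43 = 1.61 × 10⁸ N/m = 161 MN/m
  Case 2: k = (0.00288 × (1.11 × 10¹¹)) / 1.2 = 2.664 × 10⁸ N/m = 266.4 MN/m
  Case 3: k = (0.00135 × (1.36 × 10¹¹)) / 0.672 = 2.732 × 10⁸ N/m = 273.2 MN/m
Ordering: 273.2 MN/m (case 3) > 266.4 MN/m (case 2) > 161 MN/m (case 1)
Final answer: 3, 2, 1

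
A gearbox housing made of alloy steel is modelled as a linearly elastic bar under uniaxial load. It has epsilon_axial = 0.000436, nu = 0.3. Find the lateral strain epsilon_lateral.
Model: a linearly elastic bar under uniaxial load, so epsilon_lateral = -nu·epsilon_axial.
Substitute:
  epsilon_lateral = -(0.3 × 0.000436)
  epsilon_lateral = -0.0001308
Final answer: epsilon_lateral = -0.0001308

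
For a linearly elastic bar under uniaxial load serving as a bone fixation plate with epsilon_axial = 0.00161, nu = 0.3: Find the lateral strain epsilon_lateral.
Model: a linearly elastic bar under uniaxial load, so epsilon_lateral = -nu·epsilon_axial.
Substitute:
  epsilon_lateral = -(0.3 × 0.00161)
  epsilon_lateral = -0.000483
Final answer: epsilon_lateral = -0.000483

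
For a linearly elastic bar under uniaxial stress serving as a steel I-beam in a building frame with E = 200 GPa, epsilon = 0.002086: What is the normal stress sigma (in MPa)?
Model: a linearly elastic bar under uniaxial stress, so sigma = E·epsilon.
Convert to SI units:
  E = 200 GPa = 2 × 10¹¹ Pa
Substitute:
  sigma = (2 × 10¹¹) × 0.002086
  sigma = 4.172 × 10⁸ Pa
Convert: sigma = 4.172 × 10⁸ Pa = 417.2 MPa
Final answer: sigma = 417.2 MPa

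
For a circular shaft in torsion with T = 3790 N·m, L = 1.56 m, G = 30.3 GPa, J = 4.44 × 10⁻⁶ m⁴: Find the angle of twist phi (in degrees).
Model: a circular shaft in torsion, so phi = (T·L) / (G·J).
Convert to SI units:
  G = 30.3 GPa = 3.03 × 10¹⁰ Pa
Substitute:
  phi = (3790 × 1.56) / ((3.03 × 10¹⁰) × (4.44 × 10⁻⁶))
  phi = 0.04395 rad
Convert to degrees: phi = 0.04395 × 180/π = 2.518°
Final answer: phi = 2.518°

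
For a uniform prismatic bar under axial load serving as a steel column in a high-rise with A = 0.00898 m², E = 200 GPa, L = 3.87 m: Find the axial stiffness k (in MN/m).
Model: a uniform prismatic bar under axial load, so k = (A·E) / L.
Convert to SI units:
  E = 200 GPa = 2 × 10¹¹ Pa
Substitute:
  k = (0.00898 × (2 × 10¹¹)) / 3.87
  k = 4.641 × 10⁸ N/m
Convert: k = 4.641 × 10⁸ N/m = 464.1 MN/m
Final answer: k = 464.1 MN/m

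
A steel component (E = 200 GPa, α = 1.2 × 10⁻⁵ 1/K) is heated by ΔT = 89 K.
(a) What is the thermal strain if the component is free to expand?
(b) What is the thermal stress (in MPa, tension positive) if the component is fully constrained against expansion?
(a) Free thermal strain ε_th = α·ΔT = (1.2 × 10⁻⁵) × 89 = 0.001068
(b) Fully constrained, the expansion is suppressed, so σ = -E·α·ΔT. Convert E = 200 GPa = 2 × 10¹¹ Pa.
  σ = -(2 × 10¹¹) × (1.2 × 10⁻⁵) × 89 = -2.136 × 10⁸ Pa = -213.6 MPa (compressive)
Final answer: (a) ε_th = 0.001068, (b) σ = -213.6 MPa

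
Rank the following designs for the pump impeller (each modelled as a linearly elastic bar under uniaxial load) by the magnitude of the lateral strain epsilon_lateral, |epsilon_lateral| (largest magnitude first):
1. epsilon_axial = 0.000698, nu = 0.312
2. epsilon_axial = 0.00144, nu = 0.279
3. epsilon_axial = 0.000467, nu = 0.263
Model: a linearly elastic bar under uniaxial load, so epsilon_lateral = -nu·epsilon_axial (SI units).
  Case 1: epsilon_lateral = -(0.312 × 0.000698) = -0.0002178
  Case 2: epsilon_lateral = -(0.279 × 0.00144) = -0.0004018
  Case 3: epsilon_lateral = -(0.263 × 0.000467) = -0.0001228
Ordering by |epsilon_lateral|: 0.0004018 (case 2) > 0.0002178 (case 1) > 0.0001228 (case 3)
Final answer: 2, 1, 3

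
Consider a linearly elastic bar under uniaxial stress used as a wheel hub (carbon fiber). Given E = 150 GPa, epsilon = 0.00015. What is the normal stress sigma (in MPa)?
Model: a linearly elastic bar under uniaxial stress, so sigma = E·epsilon.
Convert to SI units:
  E = 150 GPa = 1.5 × 10¹¹ Pa
Substitute:
  sigma = (1.5 × 10¹¹) × 0.00015
  sigma = 2.25 × 10⁷ Pa
Convert: sigma = 2.25 × 10⁷ Pa = 22.5 MPa
Final answer: sigma = 22.5 MPa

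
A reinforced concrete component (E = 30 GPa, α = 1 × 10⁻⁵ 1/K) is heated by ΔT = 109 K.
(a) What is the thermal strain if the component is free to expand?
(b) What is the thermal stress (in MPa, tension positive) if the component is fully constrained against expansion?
(a) Free thermal strain ε_th = α·ΔT = (1 × 10⁻⁵) × 109 = 0.00109
(b) Fully constrained, the expansion is suppressed, so σ = -E·α·ΔT. Convert E = 30 GPa = 3 × 10¹⁰ Pa.
  σ = -(3 × 10¹⁰) × (1 × 10⁻⁵) × 109 = -3.27 × 10⁷ Pa = -32.7 MPa (compressive)
Final answer: (a) ε_th = 0.00109, (b) σ = -32.7 MPa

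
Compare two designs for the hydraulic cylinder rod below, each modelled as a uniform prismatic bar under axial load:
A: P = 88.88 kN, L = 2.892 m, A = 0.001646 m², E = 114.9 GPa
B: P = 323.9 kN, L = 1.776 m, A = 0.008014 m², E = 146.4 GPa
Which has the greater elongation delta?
Model: a uniform prismatic bar under axial load, so delta = (P·L) / (A·E) (SI units).
  A: delta = (88880 × 2.892) / (0.001646 × (1.149 × 10¹¹)) = 0.001359 m = 1.359 mm
  B: delta = (323900 × 1.776) / (0.008014 × (1.464 × 10¹¹)) = 0.0004903 m = 0.4903 mm
1.359 mm > 0.4903 mm, so A is larger.
Final answer: A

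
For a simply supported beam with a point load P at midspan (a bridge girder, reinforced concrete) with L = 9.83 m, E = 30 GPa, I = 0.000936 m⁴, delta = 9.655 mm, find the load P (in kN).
Model: a simply supported beam with a point load P at midspan, so delta = (P·L^3) / (48·E·I).
Solve for P: P = (48·delta·E·I) / L^3.
Convert to SI units:
  E = 30 GPa = 3 × 10¹⁰ Pa
  delta = 9.655 mm = 0.009655 m
Substitute:
  P = (48 × 0.009655 × (3 × 10¹⁰) × 0.000936) / 9.83^3
  P = 13700 N
Convert: P = 13700 N = 13.7 kN
Final answer: P = 13.7 kN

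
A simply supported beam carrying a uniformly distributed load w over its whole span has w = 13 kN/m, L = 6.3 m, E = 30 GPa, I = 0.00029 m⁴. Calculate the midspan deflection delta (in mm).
Model: a simply supported beam carrying a uniformly distributed load w over its whole span, so delta = (5·w·L^4) / (384·E·I).
Convert to SI units:
  w = 13 kN/m = 13000 N/m
  E = 30 GPa = 3 × 10¹⁰ Pa
Substitute:
  delta = (5 × 13000 × 6.3^4) / (384 × (3 × 10¹⁰) × 0.00029)
  delta = 0.03065 m
Convert: delta = 0.03065 m = 30.65 mm
Final answer: delta = 30.65 mm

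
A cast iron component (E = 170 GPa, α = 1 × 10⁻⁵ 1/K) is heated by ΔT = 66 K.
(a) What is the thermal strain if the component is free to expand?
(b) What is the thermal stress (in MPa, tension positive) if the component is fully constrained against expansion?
(a) Free thermal strain ε_th = α·ΔT = (1 × 10⁻⁵) × 66 = 0.00066
(b) Fully constrained, the expansion is suppressed, so σ = -E·α·ΔT. Convert E = 170 GPa = 1.7 × 10¹¹ Pa.
  σ = -(1.7 × 10¹¹) × (1 × 10⁻⁵) × 66 = -1.122 × 10⁸ Pa = -112.2 MPa (compressive)
Final answer: (a) ε_th = 0.00066, (b) σ = -112.2 MPa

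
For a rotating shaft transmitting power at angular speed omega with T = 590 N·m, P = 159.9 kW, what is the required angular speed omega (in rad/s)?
Model: a rotating shaft transmitting power at angular speed omega, so P = T·omega.
Solve for omega: omega = P / T.
Convert to SI units:
  P = 159.9 kW = 159900 W
Substitute:
  omega = 159900 / 590
  omega = 271 rad/s
Final answer: omega = 271 rad/s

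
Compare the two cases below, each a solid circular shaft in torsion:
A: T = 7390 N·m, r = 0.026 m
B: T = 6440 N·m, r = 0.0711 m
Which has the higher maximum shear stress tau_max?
Model: a solid circular shaft in torsion, so tau_max = (2·T) / (π·r^3) (SI units).
  A: tau_max = (2 × 7390) / (π × 0.026^3) = 2.677 × 10⁸ Pa = 267.7 MPa
  B: tau_max = (2 × 6440) / (π × 0.0711^3) = 1.141 × 10⁷ Pa = 11.41 MPa
267.7 MPa > 11.41 MPa, so A is larger.
Final answer: A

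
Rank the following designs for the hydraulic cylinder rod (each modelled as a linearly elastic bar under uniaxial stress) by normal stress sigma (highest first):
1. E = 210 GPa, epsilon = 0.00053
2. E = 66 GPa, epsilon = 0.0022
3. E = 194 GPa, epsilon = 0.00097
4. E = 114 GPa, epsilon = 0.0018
Model: a linearly elastic bar under uniaxial stress, so sigma = E·epsilon (SI units).
  Case 1: sigma = (2.1 × 10¹¹) × 0.00053 = 1.113 × 10⁸ Pa = 111.3 MPa
  Case 2: sigma = (6.6 × 10¹⁰) × 0.0022 = 1.452 × 10⁸ Pa = 145.2 MPa
  Case 3: sigma = (1.94 × 10¹¹) × 0.00097 = 1.882 × 10⁸ Pa = 188.2 MPa
  Case 4: sigma = (1.14 × 10¹¹) × 0.0018 = 2.052 × 10⁸ Pa = 205.2 MPa
Ordering: 205.2 MPa (case 4) > 188.2 MPa (case 3) > 145.2 MPa (case 2) > 111.3 MPa (case 1)
Final answer: 4, 3, 2, 1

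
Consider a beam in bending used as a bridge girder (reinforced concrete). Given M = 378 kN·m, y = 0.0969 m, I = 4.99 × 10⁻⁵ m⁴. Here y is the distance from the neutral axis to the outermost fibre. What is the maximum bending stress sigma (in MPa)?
Model: a beam in bending, so sigma = (M·y) / I.
Convert to SI units:
  M = 378 kN·m = 378000 N·m
Substitute:
  sigma = (378000 × 0.0969) / (4.99 × 10⁻⁵)
  sigma = 7.34 × 10⁸ Pa
Convert: sigma = 7.34 × 10⁸ Pa = 734 MPa
Final answer: sigma = 734 MPa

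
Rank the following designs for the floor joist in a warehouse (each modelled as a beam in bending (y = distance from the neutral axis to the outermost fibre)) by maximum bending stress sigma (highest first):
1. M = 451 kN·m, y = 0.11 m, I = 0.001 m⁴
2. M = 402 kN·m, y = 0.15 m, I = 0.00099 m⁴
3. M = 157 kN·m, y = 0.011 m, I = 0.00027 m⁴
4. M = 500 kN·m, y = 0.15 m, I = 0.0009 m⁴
Model: a beam in bending (y = distance from the neutral axis to the outermost fibre), so sigma = (M·y) / I (SI units).
  Case 1: sigma = (451000 × 0.11) / 0.001 = 4.961 × 10⁷ Pa = 49.61 MPa
  Case 2: sigma = (402000 × 0.15) / 0.00099 = 6.091 × 10⁷ Pa = 60.91 MPa
  Case 3: sigma = (157000 × 0.011) / 0.00027 = 6.396 × 10⁶ Pa = 6.396 MPa
  Case 4: sigma = (500000 × 0.15) / 0.0009 = 8.333 × 10⁷ Pa = 83.33 MPa
Ordering: 83.33 MPa (case 4) > 60.91 MPa (case 2) > 49.61 MPa (case 1) > 6.396 MPa (case 3)
Final answer: 4, 2, 1, 3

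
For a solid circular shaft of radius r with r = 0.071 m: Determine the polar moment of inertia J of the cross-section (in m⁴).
Model: a solid circular shaft of radius r, so J = (π·r^4) / 2.
Substitute:
  J = (π × 0.071^4) / 2
  J = 3.992 × 10⁻⁵ m⁴
Final answer: J = 3.992 × 10⁻⁵ m⁴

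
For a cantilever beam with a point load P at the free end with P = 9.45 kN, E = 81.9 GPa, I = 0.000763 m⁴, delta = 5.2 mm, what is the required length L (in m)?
Model: a cantilever beam with a point load P at the free end, so delta = (P·L^3) / (3·E·I).
Solve for L: L = ((3·delta·E·I) / P)^(1/3).
Convert to SI units:
  P = 9.45 kN = 9450 N
  E = 81.9 GPa = 8.19 × 10¹⁰ Pa
  delta = 5.2 mm = 0.0052 m
Substitute:
  L = ((3 × 0.0052 × (8.19 × 10¹⁰) × 0.000763) / 9450)^(1/3)
  L = 4.69 m
Final answer: L = 4.69 m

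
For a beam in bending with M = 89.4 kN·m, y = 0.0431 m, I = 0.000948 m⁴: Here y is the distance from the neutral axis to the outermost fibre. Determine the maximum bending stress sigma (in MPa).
Model: a beam in bending, so sigma = (M·y) / I.
Convert to SI units:
  M = 89.4 kN·m = 89400 N·m
Substitute:
  sigma = (89400 × 0.0431) / 0.000948
  sigma = 4.064 × 10⁶ Pa
Convert: sigma = 4.064 × 10⁶ Pa = 4.064 MPa
Final answer: sigma = 4.064 MPa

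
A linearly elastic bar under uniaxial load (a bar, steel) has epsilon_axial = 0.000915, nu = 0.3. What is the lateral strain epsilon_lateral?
Model: a linearly elastic bar under uniaxial load, so epsilon_lateral = -nu·epsilon_axial.
Substitute:
  epsilon_lateral = -(0.3 × 0.000915)
  epsilon_lateral = -0.0002745
Final answer: epsilon_lateral = -0.0002745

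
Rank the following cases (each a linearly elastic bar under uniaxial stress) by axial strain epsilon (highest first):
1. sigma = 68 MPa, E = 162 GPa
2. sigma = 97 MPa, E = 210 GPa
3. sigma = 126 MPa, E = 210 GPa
Model: a linearly elastic bar under uniaxial stress, so epsilon = sigma / E (SI units).
  Case 1: epsilon = (6.8 × 10⁷) / (1.62 × 10¹¹) = 0.0004198
  Case 2: epsilon = (9.7 × 10⁷) / (2.1 × 10¹¹) = 0.0004619
  Case 3: epsilon = (1.26 × 10⁸) / (2.1 × 10¹¹) = 0.0006
Ordering: 0.0006 (case 3) > 0.0004619 (case 2) > 0.0004198 (case 1)
Final answer: 3, 2, 1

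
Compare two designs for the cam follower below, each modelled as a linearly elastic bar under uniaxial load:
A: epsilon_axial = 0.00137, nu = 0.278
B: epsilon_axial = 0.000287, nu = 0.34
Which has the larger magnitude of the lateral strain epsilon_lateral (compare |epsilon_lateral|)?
Model: a linearly elastic bar under uniaxial load, so epsilon_lateral = -nu·epsilon_axial (SI units).
  A: epsilon_lateral = -(0.278 × 0.00137) = -0.0003809
  B: epsilon_lateral = -(0.34 × 0.000287) = -9.758 × 10⁻⁵
|epsilon_lateral|: A = 0.0003809, B = 9.758 × 10⁻⁵, so A is larger in magnitude.
Final answer: A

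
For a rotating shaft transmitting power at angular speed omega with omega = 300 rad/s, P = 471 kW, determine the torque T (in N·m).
Model: a rotating shaft transmitting power at angular speed omega, so P = T·omega.
Solve for T: T = P / omega.
Convert to SI units:
  P = 471 kW = 471000 W
Substitute:
  T = 471000 / 300
  T = 1570 N·m
Final answer: T = 1570 N·m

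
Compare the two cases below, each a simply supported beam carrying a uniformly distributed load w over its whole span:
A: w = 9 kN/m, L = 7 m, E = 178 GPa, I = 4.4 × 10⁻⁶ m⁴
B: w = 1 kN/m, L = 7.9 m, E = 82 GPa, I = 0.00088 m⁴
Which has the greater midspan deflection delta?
Model: a simply supported beam carrying a uniformly distributed load w over its whole span, so delta = (5·w·L^4) / (384·E·I) (SI units).
  A: delta = (5 × 9000 × 7^4) / (384 × (1.78 × 10¹¹) × (4.4 × 10⁻⁶)) = 0.3593 m = 359.3 mm
  B: delta = (5 × 1000 × 7.9^4) / (384 × (8.2 × 10¹⁰) × 0.00088) = 0.0007028 m = 0.7028 mm
359.3 mm > 0.7028 mm, so A is larger.
Final answer: A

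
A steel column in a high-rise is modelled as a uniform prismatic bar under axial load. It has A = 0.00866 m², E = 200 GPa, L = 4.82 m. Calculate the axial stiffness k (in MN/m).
Model: a uniform prismatic bar under axial load, so k = (A·E) / L.
Convert to SI units:
  E = 200 GPa = 2 × 10¹¹ Pa
Substitute:
  k = (0.00866 × (2 × 10¹¹)) / 4.82
  k = 3.593 × 10⁸ N/m
Convert: k = 3.593 × 10⁸ N/m = 359.3 MN/m
Final answer: k = 359.3 MN/m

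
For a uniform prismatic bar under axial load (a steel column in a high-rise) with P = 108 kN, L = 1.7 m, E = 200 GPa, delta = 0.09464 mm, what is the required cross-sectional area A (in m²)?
Model: a uniform prismatic bar under axial load, so delta = (P·L) / (A·E).
Solve for A: A = (P·L) / (delta·E).
Convert to SI units:
  P = 108 kN = 108000 N
  E = 200 GPa = 2 × 10¹¹ Pa
  delta = 0.09464 mm = 9.464 × 10⁻⁵ m
Substitute:
  A = (108000 × 1.7) / ((9.464 × 10⁻⁵) × (2 × 10¹¹))
  A = 0.0097 m²
Final answer: A = 0.0097 m²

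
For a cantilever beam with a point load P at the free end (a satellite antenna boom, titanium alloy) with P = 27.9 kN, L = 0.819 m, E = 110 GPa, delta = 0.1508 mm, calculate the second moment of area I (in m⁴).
Model: a cantilever beam with a point load P at the free end, so delta = (P·L^3) / (3·E·I).
Solve for I: I = (P·L^3) / (3·delta·E).
Convert to SI units:
  P = 27.9 kN = 27900 N
  E = 110 GPa = 1.1 × 10¹¹ Pa
  delta = 0.1508 mm = 0.0001508 m
Substitute:
  I = (27900 × 0.819^3) / (3 × 0.0001508 × (1.1 × 10¹¹))
  I = 0.000308 m⁴
Final answer: I = 0.000308 m⁴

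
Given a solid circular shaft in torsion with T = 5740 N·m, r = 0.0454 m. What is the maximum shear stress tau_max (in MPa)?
Model: a solid circular shaft in torsion, so tau_max = (2·T) / (π·r^3).
Substitute:
  tau_max = (2 × 5740) / (π × 0.0454^3)
  tau_max = 3.905 × 10⁷ Pa
Convert: tau_max = 3.905 × 10⁷ Pa = 39.05 MPa
Final answer: tau_max = 39.05 MPa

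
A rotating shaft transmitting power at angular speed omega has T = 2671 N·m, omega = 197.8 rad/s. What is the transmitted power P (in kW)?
Model: a rotating shaft transmitting power at angular speed omega, so P = T·omega.
Substitute:
  P = 2671 × 197.8
  P = 528300 W
Convert: P = 528300 W = 528.3 kW
Final answer: P = 528.3 kW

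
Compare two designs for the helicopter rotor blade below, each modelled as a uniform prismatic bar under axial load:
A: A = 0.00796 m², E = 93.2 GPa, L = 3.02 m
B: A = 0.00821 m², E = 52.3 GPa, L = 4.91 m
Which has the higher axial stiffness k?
Model: a uniform prismatic bar under axial load, so k = (A·E) / L (SI units).
  A: k = (0.00796 × (9.32 × 10¹⁰)) / 3.02 = 2.457 × 10⁸ N/m = 245.7 MN/m
  B: k = (0.00821 × (5.23 × 10¹⁰)) / 4.91 = 8.745 × 10⁷ N/m = 87.45 MN/m
245.7 MN/m > 87.45 MN/m, so A is larger.
Final answer: A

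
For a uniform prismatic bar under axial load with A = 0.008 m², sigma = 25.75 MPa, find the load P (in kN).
Model: a uniform prismatic bar under axial load, so sigma = P / A.
Solve for P: P = sigma·A.
Convert to SI units:
  sigma = 25.75 MPa = 2.575 × 10⁷ Pa
Substitute:
  P = (2.575 × 10⁷) × 0.008
  P = 206000 N
Convert: P = 206000 N = 206 kN
Final answer: P = 206 kN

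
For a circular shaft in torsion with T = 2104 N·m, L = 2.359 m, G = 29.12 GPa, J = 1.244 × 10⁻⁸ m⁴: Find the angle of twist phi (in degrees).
Model: a circular shaft in torsion, so phi = (T·L) / (G·J).
Convert to SI units:
  G = 29.12 GPa = 2.912 × 10¹⁰ Pa
Substitute:
  phi = (2104 × 2.359) / ((2.912 × 10¹⁰) × (1.244 × 10⁻⁸))
  phi = 13.7 rad
Convert to degrees: phi = 13.7 × 180/π = 785°
Final answer: phi = 785°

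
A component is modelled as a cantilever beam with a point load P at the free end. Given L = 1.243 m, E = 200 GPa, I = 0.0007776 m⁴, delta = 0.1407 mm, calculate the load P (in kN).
Model: a cantilever beam with a point load P at the free end, so delta = (P·L^3) / (3·E·I).
Solve for P: P = (3·delta·E·I) / L^3.
Convert to SI units:
  E = 200 GPa = 2 × 10¹¹ Pa
  delta = 0.1407 mm = 0.0001407 m
Substitute:
  P = (3 × 0.0001407 × (2 × 10¹¹) × 0.0007776) / 1.243^3
  P = 34180 N
Convert: P = 34180 N = 34.18 kN
Final answer: P = 34.18 kN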